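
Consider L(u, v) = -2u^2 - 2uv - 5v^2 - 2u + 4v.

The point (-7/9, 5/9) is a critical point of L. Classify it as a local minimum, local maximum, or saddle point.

local maximum

The Hessian of L is constant: H = [[-4, -2], [-2, -10]].
det(H) = (-4)·(-10) − (-2)² = 36.
det(H) > 0 and tr(H) = -14 < 0, so H is negative definite and the point is a local maximum.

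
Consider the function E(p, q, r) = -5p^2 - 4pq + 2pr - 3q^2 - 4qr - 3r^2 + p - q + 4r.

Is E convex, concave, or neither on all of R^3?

E is quadratic, so its Hessian is the constant matrix H = [[-10, -4, 2], [-4, -6, -4], [2, -4, -6]].
Leading principal minors: -10, 44, -16.
Signs alternate −, +, − ⇒ H ≺ 0 ⇒ concave.

concave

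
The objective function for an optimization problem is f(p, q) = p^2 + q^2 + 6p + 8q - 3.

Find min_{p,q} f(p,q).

-28

f(p,q) separates as A(p) + B(q) − 3, so its minimum is min A + min B − 3.
A'(p) = 2p + 6 vanishes at p ∈ {-3}; B'(q) = 2q + 8 vanishes at q ∈ {-4}.
Local minima of A (where A''>0): A(-3)=-9. Local minima of B: B(-4)=-16.
So the global minimum of f is A(-3) + B(-4) − 3 = -9 − 16 − 3 = -28, attained at (-3, -4).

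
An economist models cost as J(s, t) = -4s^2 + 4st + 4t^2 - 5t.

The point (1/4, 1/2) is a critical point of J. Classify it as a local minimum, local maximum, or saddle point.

saddle point

The Hessian of J is constant: H = [[-8, 4], [4, 8]].
det(H) = (-8)·8 − 4² = -80.
Since det(H) < 0, H is indefinite and the critical point is a saddle point.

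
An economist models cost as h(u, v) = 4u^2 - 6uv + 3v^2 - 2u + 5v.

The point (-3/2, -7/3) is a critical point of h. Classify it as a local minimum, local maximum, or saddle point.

The Hessian of h is constant: H = [[8, -6], [-6, 6]].
det(H) = 8·6 − (-6)² = 12.
det(H) > 0 and tr(H) = 14 > 0, so H is positive definite and the point is a local minimum.

local minimum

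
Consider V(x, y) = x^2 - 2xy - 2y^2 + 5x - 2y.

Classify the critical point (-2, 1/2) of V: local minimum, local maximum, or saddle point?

saddle point

The Hessian of V is constant: H = [[2, -2], [-2, -4]].
det(H) = 2·(-4) − (-2)² = -12.
Since det(H) < 0, H is indefinite and the critical point is a saddle point.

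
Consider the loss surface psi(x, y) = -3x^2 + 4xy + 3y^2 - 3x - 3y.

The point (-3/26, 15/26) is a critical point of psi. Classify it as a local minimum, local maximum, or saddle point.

saddle point

The Hessian of psi is constant: H = [[-6, 4], [4, 6]].
det(H) = (-6)·6 − 4² = -52.
Since det(H) < 0, H is indefinite and the critical point is a saddle point.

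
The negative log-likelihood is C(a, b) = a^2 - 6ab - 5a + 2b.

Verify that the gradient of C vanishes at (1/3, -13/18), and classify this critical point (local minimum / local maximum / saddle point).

saddle point

∇C = (2a - 6b - 5, -6a + 2); substituting (1/3, -13/18) gives ∇C = (0, 0), so (1/3, -13/18) is indeed a critical point.
The Hessian of C is constant: H = [[2, -6], [-6, 0]].
det(H) = 2·0 − (-6)² = -36.
Since det(H) < 0, H is indefinite and the critical point is a saddle point.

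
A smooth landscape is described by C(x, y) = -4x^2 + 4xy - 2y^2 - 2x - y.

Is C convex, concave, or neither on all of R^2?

concave

C is quadratic, so its Hessian is the constant matrix H = [[-8, 4], [4, -4]].
det(H) = 16, tr(H) = -12.
det(H) > 0 and tr(H) < 0, so H is negative definite everywhere: concave.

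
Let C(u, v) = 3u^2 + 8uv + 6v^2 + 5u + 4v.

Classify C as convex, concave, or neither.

C is quadratic, so its Hessian is the constant matrix H = [[6, 8], [8, 12]].
det(H) = 8, tr(H) = 18.
det(H) > 0 and tr(H) > 0, so H is positive definite everywhere: convex.

convex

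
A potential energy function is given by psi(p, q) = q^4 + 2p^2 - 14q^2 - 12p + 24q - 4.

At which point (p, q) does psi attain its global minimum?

(3, -3)

psi(p,q) separates as A(p) + B(q) − 4, so its minimum is min A + min B − 4.
A'(p) = 4p - 12 vanishes at p ∈ {3}; B'(q) = 4(q - 2)(q - 1)(q + 3) vanishes at q ∈ {-3, 1, 2}.
Local minima of A (where A''>0): A(3)=-18. Local minima of B: B(-3)=-117, B(2)=8.
So the global minimum of psi is A(3) + B(-3) − 4 = -18 − 117 − 4 = -139, attained at (3, -3).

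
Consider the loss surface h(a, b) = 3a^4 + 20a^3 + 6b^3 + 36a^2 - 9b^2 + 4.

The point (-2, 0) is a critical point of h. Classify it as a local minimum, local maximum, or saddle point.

The mixed partial ∂²h/∂a∂b is 0, so the Hessian at any point is diag(h_aa, h_bb) = diag(12(3a^2 + 10a + 6), 18(2b - 1)).
At (-2, 0): H = diag(-24, -18).
Both eigenvalues are negative, so H is negative definite: a local maximum.

local maximum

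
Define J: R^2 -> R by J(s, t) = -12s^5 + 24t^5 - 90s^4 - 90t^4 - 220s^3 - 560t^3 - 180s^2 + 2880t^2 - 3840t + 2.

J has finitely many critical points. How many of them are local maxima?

J separates as a function of s plus a function of t, so ∇J=0 decouples.
∂J/∂s = -60s(s + 1)(s + 2)(s + 3) = 0 at s ∈ {-3, -2, -1, 0}; ∂J/∂t = 120(t - 4)(t - 2)(t - 1)(t + 4) = 0 at t ∈ {-4, 1, 2, 4}.
The Hessian is diagonal: diag(J_ss, J_tt). Second derivatives: J_ss(-3)=360, J_ss(-2)=-120, J_ss(-1)=120, J_ss(0)=-360; J_tt(-4)=-28800, J_tt(1)=1800, J_tt(2)=-1440, J_tt(4)=5760.
Local maxima occur where both diagonal entries negative: (-2, -4), (-2, 2), (0, -4), (0, 2). Count: 4.

4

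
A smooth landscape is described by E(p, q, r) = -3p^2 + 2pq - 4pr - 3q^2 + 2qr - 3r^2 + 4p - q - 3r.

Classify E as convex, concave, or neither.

E is quadratic, so its Hessian is the constant matrix H = [[-6, 2, -4], [2, -6, 2], [-4, 2, -6]].
Leading principal minors: -6, 32, -104.
Signs alternate −, +, − ⇒ H ≺ 0 ⇒ concave.

concave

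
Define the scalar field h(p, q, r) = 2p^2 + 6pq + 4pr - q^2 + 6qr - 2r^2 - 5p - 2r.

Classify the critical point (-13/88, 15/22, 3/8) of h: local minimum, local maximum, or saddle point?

The Hessian is constant: H = [[4, 6, 4], [6, -2, 6], [4, 6, -4]].
Leading principal minors: Δ₁ = 4, Δ₂ = -44, Δ₃ = 352.
The minors fit neither the all-positive nor the alternating-sign pattern, so H is indefinite: a saddle point.

saddle point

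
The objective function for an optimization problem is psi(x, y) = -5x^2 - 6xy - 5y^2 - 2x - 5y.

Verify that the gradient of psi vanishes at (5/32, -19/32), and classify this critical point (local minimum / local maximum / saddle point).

∇psi = (-10x - 6y - 2, -6x - 10y - 5); substituting (5/32, -19/32) gives ∇psi = (0, 0), so (5/32, -19/32) is indeed a critical point.
The Hessian of psi is constant: H = [[-10, -6], [-6, -10]].
det(H) = (-10)·(-10) − (-6)² = 64.
det(H) > 0 and tr(H) = -20 < 0, so H is negative definite and the point is a local maximum.

local maximum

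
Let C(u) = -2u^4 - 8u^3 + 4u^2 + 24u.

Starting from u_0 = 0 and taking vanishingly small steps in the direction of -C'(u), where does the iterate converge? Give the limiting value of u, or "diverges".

-1

C'(u) = -8(u - 1)(u + 1)(u + 3), so C'(0) = 24.
Gradient descent moves in the -C' direction, i.e. u is decreasing.
The nearest critical point in that direction is u = -1, where C'' = 32 > 0 (a local minimum). The iterate converges there.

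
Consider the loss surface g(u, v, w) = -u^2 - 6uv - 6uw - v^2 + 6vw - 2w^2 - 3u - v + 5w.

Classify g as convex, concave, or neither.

neither

g is quadratic, so its Hessian is the constant matrix H = [[-2, -6, -6], [-6, -2, 6], [-6, 6, -4]].
Leading principal minors: -2, -32, 704.
Neither pattern holds ⇒ H is indefinite ⇒ neither convex nor concave.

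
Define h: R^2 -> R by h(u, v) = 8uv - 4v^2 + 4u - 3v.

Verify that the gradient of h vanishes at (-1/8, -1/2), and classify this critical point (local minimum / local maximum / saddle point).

saddle point

∇h = (8v + 4, 8u - 8v - 3); substituting (-1/8, -1/2) gives ∇h = (0, 0), so (-1/8, -1/2) is indeed a critical point.
The Hessian of h is constant: H = [[0, 8], [8, -8]].
det(H) = 0·(-8) − 8² = -64.
Since det(H) < 0, H is indefinite and the critical point is a saddle point.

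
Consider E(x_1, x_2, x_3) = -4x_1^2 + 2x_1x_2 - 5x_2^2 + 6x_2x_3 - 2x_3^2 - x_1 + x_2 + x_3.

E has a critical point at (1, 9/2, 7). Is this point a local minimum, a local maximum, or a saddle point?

local maximum

The Hessian is constant: H = [[-8, 2, 0], [2, -10, 6], [0, 6, -4]].
Leading principal minors: Δ₁ = -8, Δ₂ = 76, Δ₃ = -16.
The minors alternate sign starting negative (−, +, −), so H is negative definite: a local maximum.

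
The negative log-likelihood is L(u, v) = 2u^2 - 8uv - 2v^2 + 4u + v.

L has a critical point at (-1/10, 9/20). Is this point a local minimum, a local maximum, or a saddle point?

The Hessian of L is constant: H = [[4, -8], [-8, -4]].
det(H) = 4·(-4) − (-8)² = -80.
Since det(H) < 0, H is indefinite and the critical point is a saddle point.

saddle point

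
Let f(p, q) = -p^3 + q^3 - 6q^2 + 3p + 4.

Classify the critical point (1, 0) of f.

local maximum

The mixed partial ∂²f/∂p∂q is 0, so the Hessian at any point is diag(f_pp, f_qq) = diag(-6p, 6(q - 2)).
At (1, 0): H = diag(-6, -12).
Both eigenvalues are negative, so H is negative definite: a local maximum.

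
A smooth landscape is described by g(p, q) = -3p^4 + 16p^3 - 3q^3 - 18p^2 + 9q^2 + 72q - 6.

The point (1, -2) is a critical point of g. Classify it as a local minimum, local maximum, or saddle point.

local minimum

The mixed partial ∂²g/∂p∂q is 0, so the Hessian at any point is diag(g_pp, g_qq) = diag(12(-3p^2 + 8p - 3), 18(-q + 1)).
At (1, -2): H = diag(24, 54).
Both eigenvalues are positive, so H is positive definite: a local minimum.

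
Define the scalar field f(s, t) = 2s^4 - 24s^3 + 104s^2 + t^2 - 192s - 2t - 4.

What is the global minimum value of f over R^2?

-133

f(s,t) separates as P(s) + Q(t) − 4, so its minimum is min P + min Q − 4.
P'(s) = 8(s - 4)(s - 3)(s - 2) vanishes at s ∈ {2, 3, 4}; Q'(t) = 2(t - 1) vanishes at t ∈ {1}.
Local minima of P (where P''>0): P(2)=-128, P(4)=-128. Local minima of Q: Q(1)=-1.
So the global minimum of f is P(2) + Q(1) − 4 = -128 − 1 − 4 = -133, attained at (2, 1).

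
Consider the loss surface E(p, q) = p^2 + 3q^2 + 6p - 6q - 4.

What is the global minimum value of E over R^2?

E(p,q) separates as A(p) + B(q) − 4, so its minimum is min A + min B − 4.
A'(p) = 2p + 6 vanishes at p ∈ {-3}; B'(q) = 6q - 6 vanishes at q ∈ {1}.
Local minima of A (where A''>0): A(-3)=-9. Local minima of B: B(1)=-3.
So the global minimum of E is A(-3) + B(1) − 4 = -9 − 3 − 4 = -16, attained at (-3, 1).

-16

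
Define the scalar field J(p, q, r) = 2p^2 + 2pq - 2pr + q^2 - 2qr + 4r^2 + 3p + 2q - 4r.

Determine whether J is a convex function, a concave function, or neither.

convex

J is quadratic, so its Hessian is the constant matrix H = [[4, 2, -2], [2, 2, -2], [-2, -2, 8]].
Leading principal minors: 4, 4, 24.
All positive ⇒ H ≻ 0 ⇒ convex.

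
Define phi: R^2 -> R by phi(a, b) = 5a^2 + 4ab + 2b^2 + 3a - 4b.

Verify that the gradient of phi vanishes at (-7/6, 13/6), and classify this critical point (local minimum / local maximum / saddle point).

∇phi = (10a + 4b + 3, 4a + 4b - 4); substituting (-7/6, 13/6) gives ∇phi = (0, 0), so (-7/6, 13/6) is indeed a critical point.
The Hessian of phi is constant: H = [[10, 4], [4, 4]].
det(H) = 10·4 − 4² = 24.
det(H) > 0 and tr(H) = 14 > 0, so H is positive definite and the point is a local minimum.

local minimum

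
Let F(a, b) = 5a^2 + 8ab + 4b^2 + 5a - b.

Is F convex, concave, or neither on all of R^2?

F is quadratic, so its Hessian is the constant matrix H = [[10, 8], [8, 8]].
det(H) = 16, tr(H) = 18.
det(H) > 0 and tr(H) > 0, so H is positive definite everywhere: convex.

convex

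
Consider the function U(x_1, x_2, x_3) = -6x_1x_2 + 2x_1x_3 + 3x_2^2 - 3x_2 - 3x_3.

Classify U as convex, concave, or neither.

U is quadratic, so its Hessian is the constant matrix H = [[0, -6, 2], [-6, 6, 0], [2, 0, 0]].
Leading principal minors: 0, -36, -24.
Neither pattern holds ⇒ H is indefinite ⇒ neither convex nor concave.

neither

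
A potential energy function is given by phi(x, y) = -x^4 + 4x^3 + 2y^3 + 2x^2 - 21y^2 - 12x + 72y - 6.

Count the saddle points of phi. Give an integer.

3

phi separates as a function of x plus a function of y, so ∇phi=0 decouples.
∂phi/∂x = -4(x - 3)(x - 1)(x + 1) = 0 at x ∈ {-1, 1, 3}; ∂phi/∂y = 6(y - 4)(y - 3) = 0 at y ∈ {3, 4}.
The Hessian is diagonal: diag(phi_xx, phi_yy). Second derivatives: phi_xx(-1)=-32, phi_xx(1)=16, phi_xx(3)=-32; phi_yy(3)=-6, phi_yy(4)=6.
Saddle points occur where the two diagonal entries have opposite signs: (-1, 4), (1, 3), (3, 4). Count: 3.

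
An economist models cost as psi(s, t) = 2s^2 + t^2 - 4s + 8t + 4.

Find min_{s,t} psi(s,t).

psi(s,t) separates as P(s) + Q(t) + 4, so its minimum is min P + min Q + 4.
P'(s) = 4s - 4 vanishes at s ∈ {1}; Q'(t) = 2(t + 4) vanishes at t ∈ {-4}.
Local minima of P (where P''>0): P(1)=-2. Local minima of Q: Q(-4)=-16.
So the global minimum of psi is P(1) + Q(-4) + 4 = -2 − 16 + 4 = -14, attained at (1, -4).

-14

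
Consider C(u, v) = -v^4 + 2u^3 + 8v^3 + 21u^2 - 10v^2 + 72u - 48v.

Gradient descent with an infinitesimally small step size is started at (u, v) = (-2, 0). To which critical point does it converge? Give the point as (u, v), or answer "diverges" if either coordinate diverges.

C is separable, so gradient descent decouples: u follows -∂C/∂u, v follows -∂C/∂v.
∂C/∂u = 6(u + 3)(u + 4); at u=-2 this is 12, so u decreases.
∂C/∂v = -4(v - 4)(v - 3)(v + 1); at v=0 this is -48, so v increases.
u converges to its nearest critical value -3 (a local min of the u-part); v converges to 3. The iterate converges to (-3, 3).

(-3, 3)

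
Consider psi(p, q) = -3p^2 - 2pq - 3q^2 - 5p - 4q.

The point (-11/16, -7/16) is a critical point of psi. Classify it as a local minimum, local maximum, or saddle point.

The Hessian of psi is constant: H = [[-6, -2], [-2, -6]].
det(H) = (-6)·(-6) − (-2)² = 32.
det(H) > 0 and tr(H) = -12 < 0, so H is negative definite and the point is a local maximum.

local maximum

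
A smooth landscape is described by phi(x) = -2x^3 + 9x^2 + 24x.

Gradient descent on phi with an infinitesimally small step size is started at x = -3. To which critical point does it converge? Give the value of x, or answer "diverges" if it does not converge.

phi'(x) = -6(x - 4)(x + 1), so phi'(-3) = -84.
Gradient descent moves in the -phi' direction, i.e. x is increasing.
The nearest critical point in that direction is x = -1, where phi'' = 30 > 0 (a local minimum). The iterate converges there.

-1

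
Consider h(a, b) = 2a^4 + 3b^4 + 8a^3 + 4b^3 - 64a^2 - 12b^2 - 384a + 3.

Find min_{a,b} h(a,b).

-1565

h(a,b) separates as P(a) + Q(b) + 3, so its minimum is min P + min Q + 3.
P'(a) = 8(a - 4)(a + 3)(a + 4) vanishes at a ∈ {-4, -3, 4}; Q'(b) = 12b(b - 1)(b + 2) vanishes at b ∈ {-2, 0, 1}.
Local minima of P (where P''>0): P(-4)=512, P(4)=-1536. Local minima of Q: Q(-2)=-32, Q(1)=-5.
So the global minimum of h is P(4) + Q(-2) + 3 = -1536 − 32 + 3 = -1565, attained at (4, -2).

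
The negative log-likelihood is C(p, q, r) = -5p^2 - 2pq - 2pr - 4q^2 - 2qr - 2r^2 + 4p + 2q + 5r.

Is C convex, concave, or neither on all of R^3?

concave

C is quadratic, so its Hessian is the constant matrix H = [[-10, -2, -2], [-2, -8, -2], [-2, -2, -4]].
Leading principal minors: -10, 76, -248.
Signs alternate −, +, − ⇒ H ≺ 0 ⇒ concave.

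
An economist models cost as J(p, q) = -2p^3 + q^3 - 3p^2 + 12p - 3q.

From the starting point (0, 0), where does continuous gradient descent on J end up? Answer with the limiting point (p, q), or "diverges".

J is separable, so gradient descent decouples: p follows -∂J/∂p, q follows -∂J/∂q.
∂J/∂p = -6(p - 1)(p + 2); at p=0 this is 12, so p decreases.
∂J/∂q = 3(q - 1)(q + 1); at q=0 this is -3, so q increases.
p converges to its nearest critical value -2 (a local min of the p-part); q converges to 1. The iterate converges to (-2, 1).

(-2, 1)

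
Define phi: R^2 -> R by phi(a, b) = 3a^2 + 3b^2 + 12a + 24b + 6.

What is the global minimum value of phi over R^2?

-54

phi(a,b) separates as P(a) + Q(b) + 6, so its minimum is min P + min Q + 6.
P'(a) = 6a + 12 vanishes at a ∈ {-2}; Q'(b) = 6b + 24 vanishes at b ∈ {-4}.
Local minima of P (where P''>0): P(-2)=-12. Local minima of Q: Q(-4)=-48.
So the global minimum of phi is P(-2) + Q(-4) + 6 = -12 − 48 + 6 = -54, attained at (-2, -4).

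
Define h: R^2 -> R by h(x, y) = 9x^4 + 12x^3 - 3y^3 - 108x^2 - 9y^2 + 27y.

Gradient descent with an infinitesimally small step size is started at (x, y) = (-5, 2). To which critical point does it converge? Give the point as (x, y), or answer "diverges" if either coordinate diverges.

h is separable, so gradient descent decouples: x follows -∂h/∂x, y follows -∂h/∂y.
∂h/∂x = 36x(x - 2)(x + 3); at x=-5 this is -2520, so x increases.
∂h/∂y = -9(y - 1)(y + 3); at y=2 this is -45, so y increases.
The y-coordinate has no critical point in that direction and runs off to infinity.

diverges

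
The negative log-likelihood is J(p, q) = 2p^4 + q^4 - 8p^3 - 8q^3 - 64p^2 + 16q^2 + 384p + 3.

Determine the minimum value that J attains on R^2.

-1533

J(p,q) separates as A(p) + B(q) + 3, so its minimum is min A + min B + 3.
A'(p) = 8(p - 4)(p - 3)(p + 4) vanishes at p ∈ {-4, 3, 4}; B'(q) = 4q(q - 4)(q - 2) vanishes at q ∈ {0, 2, 4}.
Local minima of A (where A''>0): A(-4)=-1536, A(4)=512. Local minima of B: B(0)=0, B(4)=0.
So the global minimum of J is A(-4) + B(0) + 3 = -1536 + 0 + 3 = -1533, attained at (-4, 0).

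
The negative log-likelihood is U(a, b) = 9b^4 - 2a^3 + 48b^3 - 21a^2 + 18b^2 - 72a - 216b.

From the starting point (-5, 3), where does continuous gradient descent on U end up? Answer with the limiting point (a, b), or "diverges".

U is separable, so gradient descent decouples: a follows -∂U/∂a, b follows -∂U/∂b.
∂U/∂a = -6(a + 3)(a + 4); at a=-5 this is -12, so a increases.
∂U/∂b = 36(b - 1)(b + 2)(b + 3); at b=3 this is 2160, so b decreases.
a converges to its nearest critical value -4 (a local min of the a-part); b converges to 1. The iterate converges to (-4, 1).

(-4, 1)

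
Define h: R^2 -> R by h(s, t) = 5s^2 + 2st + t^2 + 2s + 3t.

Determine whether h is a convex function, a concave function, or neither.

h is quadratic, so its Hessian is the constant matrix H = [[10, 2], [2, 2]].
det(H) = 16, tr(H) = 12.
det(H) > 0 and tr(H) > 0, so H is positive definite everywhere: convex.

convex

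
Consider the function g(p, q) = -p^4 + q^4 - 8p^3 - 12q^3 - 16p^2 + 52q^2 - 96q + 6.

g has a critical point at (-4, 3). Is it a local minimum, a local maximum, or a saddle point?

local maximum

The mixed partial ∂²g/∂p∂q is 0, so the Hessian at any point is diag(g_pp, g_qq) = diag(-4(3p^2 + 12p + 8), 4(3q^2 - 18q + 26)).
At (-4, 3): H = diag(-32, -4).
Both eigenvalues are negative, so H is negative definite: a local maximum.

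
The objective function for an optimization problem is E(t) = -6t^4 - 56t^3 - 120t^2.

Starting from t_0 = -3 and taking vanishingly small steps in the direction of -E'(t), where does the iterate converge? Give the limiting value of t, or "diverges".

E'(t) = -24t(t + 2)(t + 5), so E'(-3) = -144.
Gradient descent moves in the -E' direction, i.e. t is increasing.
The nearest critical point in that direction is t = -2, where E'' = 144 > 0 (a local minimum). The iterate converges there.

-2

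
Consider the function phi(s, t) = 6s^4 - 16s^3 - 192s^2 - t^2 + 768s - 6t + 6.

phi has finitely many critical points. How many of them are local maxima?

phi separates as a function of s plus a function of t, so ∇phi=0 decouples.
∂phi/∂s = 24(s - 4)(s - 2)(s + 4) = 0 at s ∈ {-4, 2, 4}; ∂phi/∂t = -2(t + 3) = 0 at t ∈ {-3}.
The Hessian is diagonal: diag(phi_ss, phi_tt). Second derivatives: phi_ss(-4)=1152, phi_ss(2)=-288, phi_ss(4)=384; phi_tt(-3)=-2.
Local maxima occur where both diagonal entries negative: (2, -3). Count: 1.

1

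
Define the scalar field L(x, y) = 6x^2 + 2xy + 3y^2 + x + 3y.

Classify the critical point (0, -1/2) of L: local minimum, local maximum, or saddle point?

local minimum

The Hessian of L is constant: H = [[12, 2], [2, 6]].
det(H) = 12·6 − 2² = 68.
det(H) > 0 and tr(H) = 18 > 0, so H is positive definite and the point is a local minimum.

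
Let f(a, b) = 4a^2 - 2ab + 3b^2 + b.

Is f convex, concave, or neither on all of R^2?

convex

f is quadratic, so its Hessian is the constant matrix H = [[8, -2], [-2, 6]].
det(H) = 44, tr(H) = 14.
det(H) > 0 and tr(H) > 0, so H is positive definite everywhere: convex.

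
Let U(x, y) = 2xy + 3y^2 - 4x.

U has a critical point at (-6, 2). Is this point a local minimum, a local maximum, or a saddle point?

The Hessian of U is constant: H = [[0, 2], [2, 6]].
det(H) = 0·6 − 2² = -4.
Since det(H) < 0, H is indefinite and the critical point is a saddle point.

saddle point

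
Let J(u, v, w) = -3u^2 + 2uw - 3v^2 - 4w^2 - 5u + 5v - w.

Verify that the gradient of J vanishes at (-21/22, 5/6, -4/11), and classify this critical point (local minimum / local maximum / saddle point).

local maximum

∇J = (-6u + 2w - 5, -6v + 5, 2u - 8w - 1); substituting (-21/22, 5/6, -4/11) gives ∇J = (0, 0, 0), so (-21/22, 5/6, -4/11) is indeed a critical point.
The Hessian is constant: H = [[-6, 0, 2], [0, -6, 0], [2, 0, -8]].
Leading principal minors: Δ₁ = -6, Δ₂ = 36, Δ₃ = -264.
The minors alternate sign starting negative (−, +, −), so H is negative definite: a local maximum.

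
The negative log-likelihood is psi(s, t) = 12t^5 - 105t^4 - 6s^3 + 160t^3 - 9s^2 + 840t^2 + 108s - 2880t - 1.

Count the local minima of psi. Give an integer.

2

psi separates as a function of s plus a function of t, so ∇psi=0 decouples.
∂psi/∂s = -18(s - 2)(s + 3) = 0 at s ∈ {-3, 2}; ∂psi/∂t = 60(t - 4)(t - 3)(t - 2)(t + 2) = 0 at t ∈ {-2, 2, 3, 4}.
The Hessian is diagonal: diag(psi_ss, psi_tt). Second derivatives: psi_ss(-3)=90, psi_ss(2)=-90; psi_tt(-2)=-7200, psi_tt(2)=480, psi_tt(3)=-300, psi_tt(4)=720.
Local minima occur where both diagonal entries positive: (-3, 2), (-3, 4). Count: 2.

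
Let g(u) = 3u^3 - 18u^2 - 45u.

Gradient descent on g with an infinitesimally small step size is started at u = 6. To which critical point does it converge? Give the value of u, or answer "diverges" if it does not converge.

5

g'(u) = 9(u - 5)(u + 1), so g'(6) = 63.
Gradient descent moves in the -g' direction, i.e. u is decreasing.
The nearest critical point in that direction is u = 5, where g'' = 54 > 0 (a local minimum). The iterate converges there.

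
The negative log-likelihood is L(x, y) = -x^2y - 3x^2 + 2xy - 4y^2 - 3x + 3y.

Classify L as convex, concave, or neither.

The term -x^2y is cubic, so the Hessian is not constant.
∂²L/∂x² = -2y - 6, which takes both signs as y varies (negative for sufficiently large y). A diagonal entry of the Hessian changing sign means the Hessian is neither positive- nor negative-semidefinite on all of R^2.

neither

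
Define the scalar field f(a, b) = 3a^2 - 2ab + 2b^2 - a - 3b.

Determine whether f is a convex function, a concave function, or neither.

f is quadratic, so its Hessian is the constant matrix H = [[6, -2], [-2, 4]].
det(H) = 20, tr(H) = 10.
det(H) > 0 and tr(H) > 0, so H is positive definite everywhere: convex.

convex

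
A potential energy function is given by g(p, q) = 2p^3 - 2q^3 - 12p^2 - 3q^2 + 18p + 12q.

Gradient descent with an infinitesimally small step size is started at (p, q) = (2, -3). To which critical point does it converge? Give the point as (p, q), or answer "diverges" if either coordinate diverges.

(3, -2)

g is separable, so gradient descent decouples: p follows -∂g/∂p, q follows -∂g/∂q.
∂g/∂p = 6(p - 3)(p - 1); at p=2 this is -6, so p increases.
∂g/∂q = -6(q - 1)(q + 2); at q=-3 this is -24, so q increases.
p converges to its nearest critical value 3 (a local min of the p-part); q converges to -2. The iterate converges to (3, -2).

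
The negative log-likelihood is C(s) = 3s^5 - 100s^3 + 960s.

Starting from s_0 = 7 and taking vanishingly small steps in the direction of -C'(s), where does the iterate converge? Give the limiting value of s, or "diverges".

4

C'(s) = 15(s - 4)(s - 2)(s + 2)(s + 4), so C'(7) = 22275.
Gradient descent moves in the -C' direction, i.e. s is decreasing.
The nearest critical point in that direction is s = 4, where C'' = 1440 > 0 (a local minimum). The iterate converges there.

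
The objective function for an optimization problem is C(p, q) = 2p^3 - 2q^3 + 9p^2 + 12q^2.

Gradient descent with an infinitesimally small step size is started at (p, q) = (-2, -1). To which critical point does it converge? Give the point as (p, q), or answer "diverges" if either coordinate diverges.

(0, 0)

C is separable, so gradient descent decouples: p follows -∂C/∂p, q follows -∂C/∂q.
∂C/∂p = 6p(p + 3); at p=-2 this is -12, so p increases.
∂C/∂q = -6q(q - 4); at q=-1 this is -30, so q increases.
p converges to its nearest critical value 0 (a local min of the p-part); q converges to 0. The iterate converges to (0, 0).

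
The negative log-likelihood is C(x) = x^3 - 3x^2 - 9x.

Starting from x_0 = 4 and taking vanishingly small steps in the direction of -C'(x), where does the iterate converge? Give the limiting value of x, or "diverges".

C'(x) = 3(x - 3)(x + 1), so C'(4) = 15.
Gradient descent moves in the -C' direction, i.e. x is decreasing.
The nearest critical point in that direction is x = 3, where C'' = 12 > 0 (a local minimum). The iterate converges there.

3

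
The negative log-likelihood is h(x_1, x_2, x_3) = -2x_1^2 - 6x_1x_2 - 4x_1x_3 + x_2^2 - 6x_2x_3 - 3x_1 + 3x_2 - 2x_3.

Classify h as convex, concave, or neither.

h is quadratic, so its Hessian is the constant matrix H = [[-4, -6, -4], [-6, 2, -6], [-4, -6, 0]].
Leading principal minors: -4, -44, -176.
Neither pattern holds ⇒ H is indefinite ⇒ neither convex nor concave.

neither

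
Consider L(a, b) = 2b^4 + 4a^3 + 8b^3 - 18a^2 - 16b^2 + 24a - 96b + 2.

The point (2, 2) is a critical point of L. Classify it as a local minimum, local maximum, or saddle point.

local minimum

The mixed partial ∂²L/∂a∂b is 0, so the Hessian at any point is diag(L_aa, L_bb) = diag(12(2a - 3), 8(3b^2 + 6b - 4)).
At (2, 2): H = diag(12, 160).
Both eigenvalues are positive, so H is positive definite: a local minimum.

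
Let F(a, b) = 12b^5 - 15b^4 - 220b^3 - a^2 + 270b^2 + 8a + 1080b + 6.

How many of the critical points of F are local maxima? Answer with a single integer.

2

F separates as a function of a plus a function of b, so ∇F=0 decouples.
∂F/∂a = -2(a - 4) = 0 at a ∈ {4}; ∂F/∂b = 60(b - 3)(b - 2)(b + 1)(b + 3) = 0 at b ∈ {-3, -1, 2, 3}.
The Hessian is diagonal: diag(F_aa, F_bb). Second derivatives: F_aa(4)=-2; F_bb(-3)=-3600, F_bb(-1)=1440, F_bb(2)=-900, F_bb(3)=1440.
Local maxima occur where both diagonal entries negative: (4, -3), (4, 2). Count: 2.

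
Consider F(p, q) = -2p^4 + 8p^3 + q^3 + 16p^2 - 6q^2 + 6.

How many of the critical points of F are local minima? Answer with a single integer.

1

F separates as a function of p plus a function of q, so ∇F=0 decouples.
∂F/∂p = -8p(p - 4)(p + 1) = 0 at p ∈ {-1, 0, 4}; ∂F/∂q = 3q(q - 4) = 0 at q ∈ {0, 4}.
The Hessian is diagonal: diag(F_pp, F_qq). Second derivatives: F_pp(-1)=-40, F_pp(0)=32, F_pp(4)=-160; F_qq(0)=-12, F_qq(4)=12.
Local minima occur where both diagonal entries positive: (0, 4). Count: 1.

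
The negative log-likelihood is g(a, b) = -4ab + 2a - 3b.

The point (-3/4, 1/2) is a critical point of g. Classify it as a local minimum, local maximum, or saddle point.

The Hessian of g is constant: H = [[0, -4], [-4, 0]].
det(H) = 0·0 − (-4)² = -16.
Since det(H) < 0, H is indefinite and the critical point is a saddle point.

saddle point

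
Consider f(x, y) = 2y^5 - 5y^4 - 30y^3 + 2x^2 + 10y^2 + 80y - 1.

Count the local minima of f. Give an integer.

f separates as a function of x plus a function of y, so ∇f=0 decouples.
∂f/∂x = 4x = 0 at x ∈ {0}; ∂f/∂y = 10(y - 4)(y - 1)(y + 1)(y + 2) = 0 at y ∈ {-2, -1, 1, 4}.
The Hessian is diagonal: diag(f_xx, f_yy). Second derivatives: f_xx(0)=4; f_yy(-2)=-180, f_yy(-1)=100, f_yy(1)=-180, f_yy(4)=900.
Local minima occur where both diagonal entries positive: (0, -1), (0, 4). Count: 2.

2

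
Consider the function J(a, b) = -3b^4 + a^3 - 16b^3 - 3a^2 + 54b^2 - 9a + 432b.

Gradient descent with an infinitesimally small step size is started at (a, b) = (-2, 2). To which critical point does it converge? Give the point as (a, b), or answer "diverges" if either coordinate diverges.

diverges

J is separable, so gradient descent decouples: a follows -∂J/∂a, b follows -∂J/∂b.
∂J/∂a = 3(a - 3)(a + 1); at a=-2 this is 15, so a decreases.
∂J/∂b = -12(b - 3)(b + 3)(b + 4); at b=2 this is 360, so b decreases.
The a-coordinate has no critical point in that direction and runs off to infinity.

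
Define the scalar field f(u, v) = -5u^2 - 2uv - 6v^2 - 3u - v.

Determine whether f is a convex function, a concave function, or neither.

concave

f is quadratic, so its Hessian is the constant matrix H = [[-10, -2], [-2, -12]].
det(H) = 116, tr(H) = -22.
det(H) > 0 and tr(H) < 0, so H is negative definite everywhere: concave.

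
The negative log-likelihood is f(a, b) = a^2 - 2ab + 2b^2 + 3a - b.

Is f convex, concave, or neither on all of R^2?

convex

f is quadratic, so its Hessian is the constant matrix H = [[2, -2], [-2, 4]].
det(H) = 4, tr(H) = 6.
det(H) > 0 and tr(H) > 0, so H is positive definite everywhere: convex.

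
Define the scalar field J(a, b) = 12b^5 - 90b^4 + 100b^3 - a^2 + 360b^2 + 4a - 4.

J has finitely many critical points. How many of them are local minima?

J separates as a function of a plus a function of b, so ∇J=0 decouples.
∂J/∂a = -2(a - 2) = 0 at a ∈ {2}; ∂J/∂b = 60b(b - 4)(b - 3)(b + 1) = 0 at b ∈ {-1, 0, 3, 4}.
The Hessian is diagonal: diag(J_aa, J_bb). Second derivatives: J_aa(2)=-2; J_bb(-1)=-1200, J_bb(0)=720, J_bb(3)=-720, J_bb(4)=1200.
Local minima occur where both diagonal entries positive: none. Count: 0.

0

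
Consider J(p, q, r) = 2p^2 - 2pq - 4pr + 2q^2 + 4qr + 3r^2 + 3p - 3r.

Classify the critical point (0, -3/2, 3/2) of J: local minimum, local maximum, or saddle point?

local minimum

The Hessian is constant: H = [[4, -2, -4], [-2, 4, 4], [-4, 4, 6]].
Leading principal minors: Δ₁ = 4, Δ₂ = 12, Δ₃ = 8.
All leading minors are positive, so H is positive definite: a local minimum.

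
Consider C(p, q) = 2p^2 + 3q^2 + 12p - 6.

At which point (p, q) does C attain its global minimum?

(-3, 0)

C(p,q) separates as A(p) + B(q) − 6, so its minimum is min A + min B − 6.
A'(p) = 4p + 12 vanishes at p ∈ {-3}; B'(q) = 6q vanishes at q ∈ {0}.
Local minima of A (where A''>0): A(-3)=-18. Local minima of B: B(0)=0.
So the global minimum of C is A(-3) + B(0) − 6 = -18 + 0 − 6 = -24, attained at (-3, 0).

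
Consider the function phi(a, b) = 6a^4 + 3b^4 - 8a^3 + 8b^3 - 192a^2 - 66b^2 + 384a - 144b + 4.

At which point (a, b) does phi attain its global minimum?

phi(a,b) separates as P(a) + Q(b) + 4, so its minimum is min P + min Q + 4.
P'(a) = 24(a - 4)(a - 1)(a + 4) vanishes at a ∈ {-4, 1, 4}; Q'(b) = 12(b - 3)(b + 1)(b + 4) vanishes at b ∈ {-4, -1, 3}.
Local minima of P (where P''>0): P(-4)=-2560, P(4)=-512. Local minima of Q: Q(-4)=-224, Q(3)=-567.
So the global minimum of phi is P(-4) + Q(3) + 4 = -2560 − 567 + 4 = -3123, attained at (-4, 3).

(-4, 3)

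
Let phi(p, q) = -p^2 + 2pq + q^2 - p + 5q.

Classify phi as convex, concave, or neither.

neither

phi is quadratic, so its Hessian is the constant matrix H = [[-2, 2], [2, 2]].
det(H) = -8, tr(H) = 0.
det(H) < 0, so H is indefinite: neither convex nor concave.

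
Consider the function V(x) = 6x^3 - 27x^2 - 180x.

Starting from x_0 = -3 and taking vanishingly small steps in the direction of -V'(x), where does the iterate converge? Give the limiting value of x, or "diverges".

V'(x) = 18(x - 5)(x + 2), so V'(-3) = 144.
Gradient descent moves in the -V' direction, i.e. x is decreasing.
There is no critical point below x=-3, and V' keeps the same sign, so the iterate runs off to −∞.

diverges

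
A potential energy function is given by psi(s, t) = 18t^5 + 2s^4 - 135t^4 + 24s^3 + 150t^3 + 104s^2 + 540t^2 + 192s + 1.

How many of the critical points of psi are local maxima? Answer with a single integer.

2

psi separates as a function of s plus a function of t, so ∇psi=0 decouples.
∂psi/∂s = 8(s + 2)(s + 3)(s + 4) = 0 at s ∈ {-4, -3, -2}; ∂psi/∂t = 90t(t - 4)(t - 3)(t + 1) = 0 at t ∈ {-1, 0, 3, 4}.
The Hessian is diagonal: diag(psi_ss, psi_tt). Second derivatives: psi_ss(-4)=16, psi_ss(-3)=-8, psi_ss(-2)=16; psi_tt(-1)=-1800, psi_tt(0)=1080, psi_tt(3)=-1080, psi_tt(4)=1800.
Local maxima occur where both diagonal entries negative: (-3, -1), (-3, 3). Count: 2.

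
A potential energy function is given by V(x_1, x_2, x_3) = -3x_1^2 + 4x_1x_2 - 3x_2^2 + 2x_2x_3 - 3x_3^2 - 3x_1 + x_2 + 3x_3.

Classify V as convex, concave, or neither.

concave

V is quadratic, so its Hessian is the constant matrix H = [[-6, 4, 0], [4, -6, 2], [0, 2, -6]].
Leading principal minors: -6, 20, -96.
Signs alternate −, +, − ⇒ H ≺ 0 ⇒ concave.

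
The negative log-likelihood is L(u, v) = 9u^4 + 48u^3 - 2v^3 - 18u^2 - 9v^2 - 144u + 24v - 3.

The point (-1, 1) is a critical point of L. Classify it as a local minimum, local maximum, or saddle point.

local maximum

The mixed partial ∂²L/∂u∂v is 0, so the Hessian at any point is diag(L_uu, L_vv) = diag(36(3u^2 + 8u - 1), -6(2v + 3)).
At (-1, 1): H = diag(-216, -30).
Both eigenvalues are negative, so H is negative definite: a local maximum.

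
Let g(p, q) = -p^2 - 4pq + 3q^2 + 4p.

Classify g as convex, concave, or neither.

g is quadratic, so its Hessian is the constant matrix H = [[-2, -4], [-4, 6]].
det(H) = -28, tr(H) = 4.
det(H) < 0, so H is indefinite: neither convex nor concave.

neither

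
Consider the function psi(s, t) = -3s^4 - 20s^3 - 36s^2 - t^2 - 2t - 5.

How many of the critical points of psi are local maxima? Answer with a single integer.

psi separates as a function of s plus a function of t, so ∇psi=0 decouples.
∂psi/∂s = -12s(s + 2)(s + 3) = 0 at s ∈ {-3, -2, 0}; ∂psi/∂t = -2(t + 1) = 0 at t ∈ {-1}.
The Hessian is diagonal: diag(psi_ss, psi_tt). Second derivatives: psi_ss(-3)=-36, psi_ss(-2)=24, psi_ss(0)=-72; psi_tt(-1)=-2.
Local maxima occur where both diagonal entries negative: (-3, -1), (0, -1). Count: 2.

2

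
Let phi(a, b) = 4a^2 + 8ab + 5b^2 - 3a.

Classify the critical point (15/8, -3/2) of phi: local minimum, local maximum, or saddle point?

The Hessian of phi is constant: H = [[8, 8], [8, 10]].
det(H) = 8·10 − 8² = 16.
det(H) > 0 and tr(H) = 18 > 0, so H is positive definite and the point is a local minimum.

local minimum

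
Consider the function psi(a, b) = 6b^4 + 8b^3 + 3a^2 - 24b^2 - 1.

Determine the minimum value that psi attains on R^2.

-65

psi(a,b) separates as P(a) + Q(b) − 1, so its minimum is min P + min Q − 1.
P'(a) = 6a vanishes at a ∈ {0}; Q'(b) = 24b(b - 1)(b + 2) vanishes at b ∈ {-2, 0, 1}.
Local minima of P (where P''>0): P(0)=0. Local minima of Q: Q(-2)=-64, Q(1)=-10.
So the global minimum of psi is P(0) + Q(-2) − 1 = 0 − 64 − 1 = -65, attained at (0, -2).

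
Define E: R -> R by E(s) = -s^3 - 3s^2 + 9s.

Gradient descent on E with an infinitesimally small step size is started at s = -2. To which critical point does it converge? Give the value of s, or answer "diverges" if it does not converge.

-3

E'(s) = -3(s - 1)(s + 3), so E'(-2) = 9.
Gradient descent moves in the -E' direction, i.e. s is decreasing.
The nearest critical point in that direction is s = -3, where E'' = 12 > 0 (a local minimum). The iterate converges there.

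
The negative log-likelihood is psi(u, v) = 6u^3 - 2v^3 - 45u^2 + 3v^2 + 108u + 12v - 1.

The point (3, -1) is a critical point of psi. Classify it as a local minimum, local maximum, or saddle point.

The mixed partial ∂²psi/∂u∂v is 0, so the Hessian at any point is diag(psi_uu, psi_vv) = diag(18(2u - 5), 6(-2v + 1)).
At (3, -1): H = diag(18, 18).
Both eigenvalues are positive, so H is positive definite: a local minimum.

local minimum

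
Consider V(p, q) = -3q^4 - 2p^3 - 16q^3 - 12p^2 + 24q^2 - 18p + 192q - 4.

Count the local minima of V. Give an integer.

V separates as a function of p plus a function of q, so ∇V=0 decouples.
∂V/∂p = -6(p + 1)(p + 3) = 0 at p ∈ {-3, -1}; ∂V/∂q = -12(q - 2)(q + 2)(q + 4) = 0 at q ∈ {-4, -2, 2}.
The Hessian is diagonal: diag(V_pp, V_qq). Second derivatives: V_pp(-3)=12, V_pp(-1)=-12; V_qq(-4)=-144, V_qq(-2)=96, V_qq(2)=-288.
Local minima occur where both diagonal entries positive: (-3, -2). Count: 1.

1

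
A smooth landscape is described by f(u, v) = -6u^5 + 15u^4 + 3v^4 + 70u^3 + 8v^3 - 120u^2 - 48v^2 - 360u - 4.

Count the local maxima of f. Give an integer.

2

f separates as a function of u plus a function of v, so ∇f=0 decouples.
∂f/∂u = -30(u - 3)(u - 2)(u + 1)(u + 2) = 0 at u ∈ {-2, -1, 2, 3}; ∂f/∂v = 12v(v - 2)(v + 4) = 0 at v ∈ {-4, 0, 2}.
The Hessian is diagonal: diag(f_uu, f_vv). Second derivatives: f_uu(-2)=600, f_uu(-1)=-360, f_uu(2)=360, f_uu(3)=-600; f_vv(-4)=288, f_vv(0)=-96, f_vv(2)=144.
Local maxima occur where both diagonal entries negative: (-1, 0), (3, 0). Count: 2.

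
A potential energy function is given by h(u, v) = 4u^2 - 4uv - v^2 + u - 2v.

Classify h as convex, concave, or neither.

h is quadratic, so its Hessian is the constant matrix H = [[8, -4], [-4, -2]].
det(H) = -32, tr(H) = 6.
det(H) < 0, so H is indefinite: neither convex nor concave.

neither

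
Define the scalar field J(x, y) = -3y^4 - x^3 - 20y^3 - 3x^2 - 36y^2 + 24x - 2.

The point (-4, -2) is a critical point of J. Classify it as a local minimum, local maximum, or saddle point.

The mixed partial ∂²J/∂x∂y is 0, so the Hessian at any point is diag(J_xx, J_yy) = diag(-6(x + 1), -12(3y^2 + 10y + 6)).
At (-4, -2): H = diag(18, 24).
Both eigenvalues are positive, so H is positive definite: a local minimum.

local minimum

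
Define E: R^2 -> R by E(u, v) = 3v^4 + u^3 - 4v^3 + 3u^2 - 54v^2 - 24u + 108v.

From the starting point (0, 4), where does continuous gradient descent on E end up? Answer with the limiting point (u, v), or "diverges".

E is separable, so gradient descent decouples: u follows -∂E/∂u, v follows -∂E/∂v.
∂E/∂u = 3(u - 2)(u + 4); at u=0 this is -24, so u increases.
∂E/∂v = 12(v - 3)(v - 1)(v + 3); at v=4 this is 252, so v decreases.
u converges to its nearest critical value 2 (a local min of the u-part); v converges to 3. The iterate converges to (2, 3).

(2, 3)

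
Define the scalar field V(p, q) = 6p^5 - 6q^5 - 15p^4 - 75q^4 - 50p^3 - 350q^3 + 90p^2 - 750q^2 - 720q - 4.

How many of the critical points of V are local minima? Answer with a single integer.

V separates as a function of p plus a function of q, so ∇V=0 decouples.
∂V/∂p = 30p(p - 3)(p - 1)(p + 2) = 0 at p ∈ {-2, 0, 1, 3}; ∂V/∂q = -30(q + 1)(q + 2)(q + 3)(q + 4) = 0 at q ∈ {-4, -3, -2, -1}.
The Hessian is diagonal: diag(V_pp, V_qq). Second derivatives: V_pp(-2)=-900, V_pp(0)=180, V_pp(1)=-180, V_pp(3)=900; V_qq(-4)=180, V_qq(-3)=-60, V_qq(-2)=60, V_qq(-1)=-180.
Local minima occur where both diagonal entries positive: (0, -4), (0, -2), (3, -4), (3, -2). Count: 4.

4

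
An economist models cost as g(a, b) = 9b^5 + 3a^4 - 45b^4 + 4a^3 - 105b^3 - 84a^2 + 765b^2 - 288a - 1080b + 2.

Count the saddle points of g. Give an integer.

g separates as a function of a plus a function of b, so ∇g=0 decouples.
∂g/∂a = 12(a - 4)(a + 2)(a + 3) = 0 at a ∈ {-3, -2, 4}; ∂g/∂b = 45(b - 4)(b - 2)(b - 1)(b + 3) = 0 at b ∈ {-3, 1, 2, 4}.
The Hessian is diagonal: diag(g_aa, g_bb). Second derivatives: g_aa(-3)=84, g_aa(-2)=-72, g_aa(4)=504; g_bb(-3)=-6300, g_bb(1)=540, g_bb(2)=-450, g_bb(4)=1890.
Saddle points occur where the two diagonal entries have opposite signs: (-3, -3), (-3, 2), (-2, 1), (-2, 4), (4, -3), (4, 2). Count: 6.

6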